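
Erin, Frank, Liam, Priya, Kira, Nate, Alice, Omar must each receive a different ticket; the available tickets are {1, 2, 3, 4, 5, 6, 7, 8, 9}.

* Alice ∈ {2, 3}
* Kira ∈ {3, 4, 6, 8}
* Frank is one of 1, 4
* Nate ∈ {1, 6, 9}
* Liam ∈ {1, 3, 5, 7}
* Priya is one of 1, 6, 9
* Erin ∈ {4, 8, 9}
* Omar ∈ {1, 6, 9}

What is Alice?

The 3 variables Priya, Nate, Omar are confined to {1, 6, 9}, which locks those values in; drop them from Erin, Frank, Liam, Kira.
That leaves Frank = 4. Remove 4 from Erin, Kira.
Erin's domain is down to {8}, so Erin = 8. Strike 8 from Kira.
That leaves Kira = 3. So Liam, Alice can't be 3.
So Alice = 2.

2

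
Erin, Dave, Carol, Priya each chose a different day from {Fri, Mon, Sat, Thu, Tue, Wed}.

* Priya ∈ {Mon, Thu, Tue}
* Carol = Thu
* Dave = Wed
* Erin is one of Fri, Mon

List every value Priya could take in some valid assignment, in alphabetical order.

Mon, Tue

Dave has just one choice, so Dave = Wed.
Carol must be Thu (only option left). Eliminate Thu elsewhere: Priya.
No further eliminations apply; Priya can still be any of Mon, Tue.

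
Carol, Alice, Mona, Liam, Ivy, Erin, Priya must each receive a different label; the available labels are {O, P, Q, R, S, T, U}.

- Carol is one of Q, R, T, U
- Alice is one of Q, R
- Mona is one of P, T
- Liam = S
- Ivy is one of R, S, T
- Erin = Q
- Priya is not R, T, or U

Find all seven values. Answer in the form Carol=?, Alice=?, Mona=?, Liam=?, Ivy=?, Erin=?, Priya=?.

Carol=U, Alice=R, Mona=P, Liam=S, Ivy=T, Erin=Q, Priya=O

Liam has just one choice, so Liam = S. So Ivy, Priya can't be S.
Erin's domain is down to {Q}, so Erin = Q. Strike Q from Carol, Alice, Priya.
Alice must be R (only option left). Eliminate R elsewhere: Carol, Ivy.
Ivy's domain is down to {T}, so Ivy = T. Eliminate T elsewhere: Carol, Mona.
Carol's domain is down to {U}, so Carol = U.
Mona must be P (only option left). Strike P from Priya.
That leaves Priya = O.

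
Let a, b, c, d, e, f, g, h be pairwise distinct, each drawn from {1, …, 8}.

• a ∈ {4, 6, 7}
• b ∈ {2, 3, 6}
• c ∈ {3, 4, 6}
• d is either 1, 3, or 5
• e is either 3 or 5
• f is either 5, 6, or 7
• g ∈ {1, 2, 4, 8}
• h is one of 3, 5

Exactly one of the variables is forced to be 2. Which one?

The 8 variables draw from only 8 values {1, 2, 3, 4, 5, 6, 7, 8}, so each is used; only g can be 8, hence g = 8.
The 7 still-open variables together cover exactly {1, 2, 3, 4, 5, 6, 7} — 7 values for 7 variables — and 1 appears only in d's list, so d = 1.
The 6 still-open variables draw from only 6 values {2, 3, 4, 5, 6, 7}, so each is used; only b can be 2, hence b = 2.

b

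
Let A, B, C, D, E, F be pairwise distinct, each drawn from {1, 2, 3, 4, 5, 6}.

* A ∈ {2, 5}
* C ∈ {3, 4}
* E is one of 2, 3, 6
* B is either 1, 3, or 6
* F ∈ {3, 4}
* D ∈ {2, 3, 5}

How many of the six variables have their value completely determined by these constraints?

The 6 variables draw from only 6 values {1, 2, 3, 4, 5, 6}, so each is used; only B can be 1, hence B = 1.
The 5 still-open variables together cover exactly {2, 3, 4, 5, 6} — 5 values for 5 variables — and 6 appears only in E's list, so E = 6.
C and F share exactly the 2 values {3, 4}; by pigeonhole those values go to them, so strike 3, 4 from D.
Determined: B=1, E=6. The other variables each still have more than one consistent value. That makes 2.

2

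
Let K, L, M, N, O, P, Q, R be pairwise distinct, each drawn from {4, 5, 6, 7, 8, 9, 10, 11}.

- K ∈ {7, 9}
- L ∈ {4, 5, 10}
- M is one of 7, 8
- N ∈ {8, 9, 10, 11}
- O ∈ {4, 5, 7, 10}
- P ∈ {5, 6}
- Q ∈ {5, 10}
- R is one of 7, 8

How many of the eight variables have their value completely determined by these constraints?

3

The 8 variables together cover exactly {4, 5, 6, 7, 8, 9, 10, 11} — 8 values for 8 variables — and 6 appears only in P's list, so P = 6.
The 7 still-open variables draw from only 7 values {4, 5, 7, 8, 9, 10, 11}, so each is used; only N can be 11, hence N = 11.
The 6 still-open variables draw from only 6 values {4, 5, 7, 8, 9, 10}, so each is used; only K can be 9, hence K = 9.
M and R share exactly the 2 values {7, 8}; by pigeonhole those values go to them, so strike 7, 8 from O.
Determined: K=9, N=11, P=6. The other variables each still have more than one consistent value. That makes 3.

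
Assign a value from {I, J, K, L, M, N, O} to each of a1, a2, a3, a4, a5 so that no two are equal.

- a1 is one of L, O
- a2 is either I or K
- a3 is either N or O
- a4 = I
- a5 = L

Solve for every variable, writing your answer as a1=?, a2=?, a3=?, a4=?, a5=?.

a1=O, a2=K, a3=N, a4=I, a5=L

a4 must be I (only option left). So a2 can't be I.
That leaves a5 = L. Eliminate L elsewhere: a1.
a1 has just one choice, so a1 = O. So a3 can't be O.
That leaves a2 = K.
a3 has just one choice, so a3 = N.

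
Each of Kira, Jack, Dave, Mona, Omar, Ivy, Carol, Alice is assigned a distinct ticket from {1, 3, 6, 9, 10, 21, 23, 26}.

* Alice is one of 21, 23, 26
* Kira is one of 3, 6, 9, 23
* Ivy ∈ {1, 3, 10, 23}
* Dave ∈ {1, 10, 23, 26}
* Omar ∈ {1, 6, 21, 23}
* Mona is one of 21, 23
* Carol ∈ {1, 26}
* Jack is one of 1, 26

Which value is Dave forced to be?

The 8 variables draw from only 8 values {1, 3, 6, 9, 10, 21, 23, 26}, so each is used; only Kira can be 9, hence Kira = 9.
The 7 still-open variables together cover exactly {1, 3, 6, 10, 21, 23, 26} — 7 values for 7 variables — and 3 appears only in Ivy's list, so Ivy = 3.
The 6 still-open variables draw from only 6 values {1, 6, 10, 21, 23, 26}, so each is used; only Omar can be 6, hence Omar = 6.
The 5 still-open variables together cover exactly {1, 10, 21, 23, 26} — 5 values for 5 variables — and 10 appears only in Dave's list, so Dave = 10.

10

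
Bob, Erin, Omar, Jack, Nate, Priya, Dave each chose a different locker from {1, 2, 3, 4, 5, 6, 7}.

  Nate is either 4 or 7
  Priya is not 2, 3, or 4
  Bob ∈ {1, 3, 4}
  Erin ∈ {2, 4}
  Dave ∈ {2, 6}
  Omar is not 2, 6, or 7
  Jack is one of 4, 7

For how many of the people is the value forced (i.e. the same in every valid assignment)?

Jack and Nate share exactly the 2 values {4, 7}; by pigeonhole those values go to them, so strike 4, 7 from Bob, Erin, Omar, Priya.
That leaves Erin = 2. Remove 2 from Dave.
Dave has just one choice, so Dave = 6. Remove 6 from Priya.
Determined: Erin=2, Dave=6. The other people each still have more than one consistent value. That makes 2.

2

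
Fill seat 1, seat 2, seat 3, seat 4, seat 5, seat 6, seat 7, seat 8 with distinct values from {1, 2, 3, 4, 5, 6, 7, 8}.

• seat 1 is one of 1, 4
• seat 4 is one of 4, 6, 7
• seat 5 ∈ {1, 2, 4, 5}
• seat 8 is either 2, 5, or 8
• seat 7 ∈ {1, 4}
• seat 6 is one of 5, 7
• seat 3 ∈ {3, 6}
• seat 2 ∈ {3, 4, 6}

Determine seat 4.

7

The 8 variables together cover exactly {1, 2, 3, 4, 5, 6, 7, 8} — 8 values for 8 variables — and 8 appears only in seat 8's list, so seat 8 = 8.
The 7 still-open variables together cover exactly {1, 2, 3, 4, 5, 6, 7} — 7 values for 7 variables — and 2 appears only in seat 5's list, so seat 5 = 2.
Among the 6 still-open variables, 5 fits only seat 6 (and all 6 values in {1, 3, 4, 5, 6, 7} must be used), so seat 6 = 5.
The 5 still-open variables draw from only 5 values {1, 3, 4, 6, 7}, so each is used; only seat 4 can be 7, hence seat 4 = 7.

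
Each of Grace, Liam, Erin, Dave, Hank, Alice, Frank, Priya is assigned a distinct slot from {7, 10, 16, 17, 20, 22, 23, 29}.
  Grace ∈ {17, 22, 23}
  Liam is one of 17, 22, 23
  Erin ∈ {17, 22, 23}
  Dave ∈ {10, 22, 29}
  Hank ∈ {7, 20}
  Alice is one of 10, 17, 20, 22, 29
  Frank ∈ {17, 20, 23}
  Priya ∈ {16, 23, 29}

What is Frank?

20

The 8 variables together cover exactly {7, 10, 16, 17, 20, 22, 23, 29} — 8 values for 8 variables — and 7 appears only in Hank's list, so Hank = 7.
Among the 7 still-open variables, 16 fits only Priya (and all 7 values in {10, 16, 17, 20, 22, 23, 29} must be used), so Priya = 16.
Grace, Liam, Erin between them cover only {17, 22, 23} — a naked triple. Remove those values from Dave, Alice, Frank.
So Frank = 20.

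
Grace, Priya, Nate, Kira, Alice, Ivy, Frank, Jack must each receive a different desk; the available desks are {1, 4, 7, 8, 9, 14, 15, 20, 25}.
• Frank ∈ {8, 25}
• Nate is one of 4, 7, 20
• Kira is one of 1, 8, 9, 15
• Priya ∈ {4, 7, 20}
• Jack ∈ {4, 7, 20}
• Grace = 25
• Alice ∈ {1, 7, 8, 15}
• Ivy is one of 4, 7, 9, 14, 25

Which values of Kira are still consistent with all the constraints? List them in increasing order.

1, 9, 15

Grace's domain is down to {25}, so Grace = 25. So Ivy, Frank can't be 25.
Frank's domain is down to {8}, so Frank = 8. Remove 8 from Kira, Alice.
Priya, Nate, Jack share exactly the 3 values {4, 7, 20}; by pigeonhole those values go to them, so strike 4, 7, 20 from Alice, Ivy.
No further eliminations apply; Kira can still be any of 1, 9, 15.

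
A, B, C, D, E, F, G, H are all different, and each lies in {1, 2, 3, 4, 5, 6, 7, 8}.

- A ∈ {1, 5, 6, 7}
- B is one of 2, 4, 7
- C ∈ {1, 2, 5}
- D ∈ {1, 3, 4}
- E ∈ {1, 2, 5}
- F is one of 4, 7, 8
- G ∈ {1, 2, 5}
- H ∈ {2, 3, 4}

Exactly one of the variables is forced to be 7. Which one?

Among the 8 variables, 6 fits only A (and all 8 values in {1, 2, 3, 4, 5, 6, 7, 8} must be used), so A = 6.
The 7 still-open variables together cover exactly {1, 2, 3, 4, 5, 7, 8} — 7 values for 7 variables — and 8 appears only in F's list, so F = 8.
The 6 still-open variables together cover exactly {1, 2, 3, 4, 5, 7} — 6 values for 6 variables — and 7 appears only in B's list, so B = 7.

B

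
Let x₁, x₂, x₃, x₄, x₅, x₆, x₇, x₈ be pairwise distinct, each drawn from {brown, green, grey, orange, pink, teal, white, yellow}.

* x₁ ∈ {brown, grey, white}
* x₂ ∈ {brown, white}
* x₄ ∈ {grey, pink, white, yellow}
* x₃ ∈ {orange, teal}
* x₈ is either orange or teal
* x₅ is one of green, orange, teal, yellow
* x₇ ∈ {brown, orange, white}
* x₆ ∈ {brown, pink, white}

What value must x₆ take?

pink

The 8 variables together cover exactly {brown, green, grey, orange, pink, teal, white, yellow} — 8 values for 8 variables — and green appears only in x₅'s list, so x₅ = green.
The 7 still-open variables draw from only 7 values {brown, grey, orange, pink, teal, white, yellow}, so each is used; only x₄ can be yellow, hence x₄ = yellow.
The 6 still-open variables draw from only 6 values {brown, grey, orange, pink, teal, white}, so each is used; only x₁ can be grey, hence x₁ = grey.
The 5 still-open variables draw from only 5 values {brown, orange, pink, teal, white}, so each is used; only x₆ can be pink, hence x₆ = pink.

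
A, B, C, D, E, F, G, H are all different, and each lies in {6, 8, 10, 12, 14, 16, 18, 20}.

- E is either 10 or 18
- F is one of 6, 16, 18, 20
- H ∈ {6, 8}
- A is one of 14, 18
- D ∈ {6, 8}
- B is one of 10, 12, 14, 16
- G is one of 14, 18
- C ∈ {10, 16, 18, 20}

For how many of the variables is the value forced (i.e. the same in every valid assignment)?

2

Among the 8 variables, 12 fits only B (and all 8 values in {6, 8, 10, 12, 14, 16, 18, 20} must be used), so B = 12.
The 2 variables A and G are confined to {14, 18}, which locks those values in; drop them from C, E, F.
E's domain is down to {10}, so E = 10. So C can't be 10.
The 2 variables D and H are confined to {6, 8}, which locks those values in; drop them from F.
Determined: B=12, E=10. The other variables each still have more than one consistent value. That makes 2.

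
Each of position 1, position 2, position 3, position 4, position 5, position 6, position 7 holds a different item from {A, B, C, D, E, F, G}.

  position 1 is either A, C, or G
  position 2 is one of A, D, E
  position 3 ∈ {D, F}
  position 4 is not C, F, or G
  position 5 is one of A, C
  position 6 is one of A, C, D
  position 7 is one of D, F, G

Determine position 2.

The 7 variables draw from only 7 values {A, B, C, D, E, F, G}, so each is used; only position 4 can be B, hence position 4 = B.
Among the 6 still-open variables, E fits only position 2 (and all 6 values in {A, C, D, E, F, G} must be used), so position 2 = E.

E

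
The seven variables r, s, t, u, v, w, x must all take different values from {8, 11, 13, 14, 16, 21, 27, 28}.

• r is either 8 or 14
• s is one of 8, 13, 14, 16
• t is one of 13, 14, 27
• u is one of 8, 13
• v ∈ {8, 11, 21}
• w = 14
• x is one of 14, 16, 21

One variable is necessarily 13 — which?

u

w's domain is down to {14}, so w = 14. Eliminate 14 elsewhere: r, s, t, x.
r has just one choice, so r = 8. Eliminate 8 elsewhere: s, u, v.
So 13 goes to u.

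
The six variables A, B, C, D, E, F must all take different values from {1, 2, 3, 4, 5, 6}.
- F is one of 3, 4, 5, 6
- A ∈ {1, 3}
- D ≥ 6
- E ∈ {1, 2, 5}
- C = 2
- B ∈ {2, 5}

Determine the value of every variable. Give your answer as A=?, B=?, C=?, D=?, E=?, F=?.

A=3, B=5, C=2, D=6, E=1, F=4

C's domain is down to {2}, so C = 2. Remove 2 from B, E.
That leaves D = 6. Remove 6 from F.
That leaves B = 5. So E, F can't be 5.
E's domain is down to {1}, so E = 1. Remove 1 from A.
A's domain is down to {3}, so A = 3. So F can't be 3.
F must be 4 (only option left).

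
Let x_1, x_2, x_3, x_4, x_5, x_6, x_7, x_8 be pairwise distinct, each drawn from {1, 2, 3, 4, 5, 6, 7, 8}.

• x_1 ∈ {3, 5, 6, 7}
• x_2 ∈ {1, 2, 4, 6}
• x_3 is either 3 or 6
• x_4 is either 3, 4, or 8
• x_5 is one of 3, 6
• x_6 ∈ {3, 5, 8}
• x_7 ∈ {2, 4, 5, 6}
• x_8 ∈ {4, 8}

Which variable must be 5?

x_6

The 8 variables together cover exactly {1, 2, 3, 4, 5, 6, 7, 8} — 8 values for 8 variables — and 1 appears only in x_2's list, so x_2 = 1.
Among the 7 still-open variables, 2 fits only x_7 (and all 7 values in {2, 3, 4, 5, 6, 7, 8} must be used), so x_7 = 2.
The 6 still-open variables together cover exactly {3, 4, 5, 6, 7, 8} — 6 values for 6 variables — and 7 appears only in x_1's list, so x_1 = 7.
The 5 still-open variables draw from only 5 values {3, 4, 5, 6, 8}, so each is used; only x_6 can be 5, hence x_6 = 5.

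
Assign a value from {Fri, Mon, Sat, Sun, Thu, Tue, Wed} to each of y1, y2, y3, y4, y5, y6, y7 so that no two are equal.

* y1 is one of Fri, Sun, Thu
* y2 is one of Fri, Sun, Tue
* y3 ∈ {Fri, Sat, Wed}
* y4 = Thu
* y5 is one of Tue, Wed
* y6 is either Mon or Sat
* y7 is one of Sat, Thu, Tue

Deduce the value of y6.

Mon

y4's domain is down to {Thu}, so y4 = Thu. Remove Thu from y1, y7.
Among the 6 still-open variables, Mon fits only y6 (and all 6 values in {Fri, Mon, Sat, Sun, Tue, Wed} must be used), so y6 = Mon.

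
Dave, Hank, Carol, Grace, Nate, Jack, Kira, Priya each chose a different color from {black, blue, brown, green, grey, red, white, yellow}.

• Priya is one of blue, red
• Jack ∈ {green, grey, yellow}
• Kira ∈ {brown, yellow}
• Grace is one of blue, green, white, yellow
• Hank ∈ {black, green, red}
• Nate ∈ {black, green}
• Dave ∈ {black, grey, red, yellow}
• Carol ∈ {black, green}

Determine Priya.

The 8 variables together cover exactly {black, blue, brown, green, grey, red, white, yellow} — 8 values for 8 variables — and brown appears only in Kira's list, so Kira = brown.
The 7 still-open variables draw from only 7 values {black, blue, green, grey, red, white, yellow}, so each is used; only Grace can be white, hence Grace = white.
Among the 6 still-open variables, blue fits only Priya (and all 6 values in {black, blue, green, grey, red, yellow} must be used), so Priya = blue.

blue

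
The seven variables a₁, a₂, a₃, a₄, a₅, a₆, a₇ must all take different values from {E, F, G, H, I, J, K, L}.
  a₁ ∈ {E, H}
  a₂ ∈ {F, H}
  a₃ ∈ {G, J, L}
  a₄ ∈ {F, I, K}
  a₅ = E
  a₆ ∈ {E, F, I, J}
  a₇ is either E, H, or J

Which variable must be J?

a₅ must be E (only option left). Strike E from a₁, a₆, a₇.
a₁ has just one choice, so a₁ = H. Strike H from a₂, a₇.
So J goes to a₇.

a₇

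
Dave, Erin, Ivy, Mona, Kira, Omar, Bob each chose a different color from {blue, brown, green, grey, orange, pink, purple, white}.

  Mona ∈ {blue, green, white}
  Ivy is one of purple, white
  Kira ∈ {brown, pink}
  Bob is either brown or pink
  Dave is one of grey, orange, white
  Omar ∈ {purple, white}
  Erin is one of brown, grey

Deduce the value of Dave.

Ivy and Omar between them cover only {purple, white} — a naked pair. Remove those values from Dave, Mona.
Kira and Bob between them cover only {brown, pink} — a naked pair. Remove those values from Erin.
Erin must be grey (only option left). Eliminate grey elsewhere: Dave.
So Dave = orange.

orange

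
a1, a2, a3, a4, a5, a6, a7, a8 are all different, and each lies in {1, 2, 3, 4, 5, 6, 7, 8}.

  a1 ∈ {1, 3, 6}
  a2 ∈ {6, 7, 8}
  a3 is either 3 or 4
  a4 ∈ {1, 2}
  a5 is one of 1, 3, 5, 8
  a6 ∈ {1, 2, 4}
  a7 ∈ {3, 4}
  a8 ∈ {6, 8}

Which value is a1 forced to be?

The 8 variables together cover exactly {1, 2, 3, 4, 5, 6, 7, 8} — 8 values for 8 variables — and 5 appears only in a5's list, so a5 = 5.
The 7 still-open variables together cover exactly {1, 2, 3, 4, 6, 7, 8} — 7 values for 7 variables — and 7 appears only in a2's list, so a2 = 7.
The 6 still-open variables together cover exactly {1, 2, 3, 4, 6, 8} — 6 values for 6 variables — and 8 appears only in a8's list, so a8 = 8.
Among the 5 still-open variables, 6 fits only a1 (and all 5 values in {1, 2, 3, 4, 6} must be used), so a1 = 6.

6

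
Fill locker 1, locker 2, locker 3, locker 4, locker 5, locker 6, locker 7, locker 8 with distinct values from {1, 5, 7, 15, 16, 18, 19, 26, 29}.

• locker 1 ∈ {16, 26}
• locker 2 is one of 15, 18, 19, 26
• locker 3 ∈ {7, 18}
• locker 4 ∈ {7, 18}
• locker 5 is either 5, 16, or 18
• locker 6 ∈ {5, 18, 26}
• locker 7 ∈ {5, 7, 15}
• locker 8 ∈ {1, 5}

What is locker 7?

15

The 8 variables draw from only 8 values {1, 5, 7, 15, 16, 18, 19, 26}, so each is used; only locker 8 can be 1, hence locker 8 = 1.
The 7 still-open variables together cover exactly {5, 7, 15, 16, 18, 19, 26} — 7 values for 7 variables — and 19 appears only in locker 2's list, so locker 2 = 19.
The 6 still-open variables draw from only 6 values {5, 7, 15, 16, 18, 26}, so each is used; only locker 7 can be 15, hence locker 7 = 15.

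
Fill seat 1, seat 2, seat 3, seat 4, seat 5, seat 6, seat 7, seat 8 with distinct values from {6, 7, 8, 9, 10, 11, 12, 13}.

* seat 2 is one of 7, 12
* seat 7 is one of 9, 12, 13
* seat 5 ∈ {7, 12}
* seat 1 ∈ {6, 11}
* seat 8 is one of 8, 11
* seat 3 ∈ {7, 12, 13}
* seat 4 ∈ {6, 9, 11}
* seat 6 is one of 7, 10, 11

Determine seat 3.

13

Among the 8 variables, 8 fits only seat 8 (and all 8 values in {6, 7, 8, 9, 10, 11, 12, 13} must be used), so seat 8 = 8.
The 7 still-open variables together cover exactly {6, 7, 9, 10, 11, 12, 13} — 7 values for 7 variables — and 10 appears only in seat 6's list, so seat 6 = 10.
seat 2 and seat 5 between them cover only {7, 12} — a naked pair. Remove those values from seat 3, seat 7.
So seat 3 = 13.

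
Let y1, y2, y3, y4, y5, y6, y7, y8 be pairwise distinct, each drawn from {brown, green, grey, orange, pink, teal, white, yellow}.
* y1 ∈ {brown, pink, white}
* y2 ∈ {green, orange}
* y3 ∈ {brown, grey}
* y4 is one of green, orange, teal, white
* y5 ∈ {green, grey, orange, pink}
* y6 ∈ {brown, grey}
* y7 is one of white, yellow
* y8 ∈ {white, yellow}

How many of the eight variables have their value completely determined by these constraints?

2

Among the 8 variables, teal fits only y4 (and all 8 values in {brown, green, grey, orange, pink, teal, white, yellow} must be used), so y4 = teal.
y3 and y6 share exactly the 2 values {brown, grey}; by pigeonhole those values go to them, so strike brown, grey from y1, y5.
The 2 variables y7 and y8 are confined to {white, yellow}, which locks those values in; drop them from y1.
That leaves y1 = pink. Remove pink from y5.
Determined: y1=pink, y4=teal. The other variables each still have more than one consistent value. That makes 2.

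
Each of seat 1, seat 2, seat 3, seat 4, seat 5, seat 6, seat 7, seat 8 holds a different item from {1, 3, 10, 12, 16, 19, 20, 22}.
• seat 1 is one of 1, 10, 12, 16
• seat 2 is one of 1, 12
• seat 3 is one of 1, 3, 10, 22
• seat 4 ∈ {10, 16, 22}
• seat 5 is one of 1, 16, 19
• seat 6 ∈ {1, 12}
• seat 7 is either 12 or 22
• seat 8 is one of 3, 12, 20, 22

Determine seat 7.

The 8 variables draw from only 8 values {1, 3, 10, 12, 16, 19, 20, 22}, so each is used; only seat 5 can be 19, hence seat 5 = 19.
The 7 still-open variables together cover exactly {1, 3, 10, 12, 16, 20, 22} — 7 values for 7 variables — and 20 appears only in seat 8's list, so seat 8 = 20.
The 6 still-open variables draw from only 6 values {1, 3, 10, 12, 16, 22}, so each is used; only seat 3 can be 3, hence seat 3 = 3.
The 2 variables seat 2 and seat 6 are confined to {1, 12}, which locks those values in; drop them from seat 1, seat 7.
So seat 7 = 22.

22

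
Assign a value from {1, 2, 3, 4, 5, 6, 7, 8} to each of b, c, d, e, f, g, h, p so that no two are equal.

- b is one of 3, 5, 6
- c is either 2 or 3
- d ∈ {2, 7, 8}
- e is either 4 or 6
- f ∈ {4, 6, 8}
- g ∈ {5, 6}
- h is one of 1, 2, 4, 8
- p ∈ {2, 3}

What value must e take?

The 8 variables together cover exactly {1, 2, 3, 4, 5, 6, 7, 8} — 8 values for 8 variables — and 1 appears only in h's list, so h = 1.
Among the 7 still-open variables, 7 fits only d (and all 7 values in {2, 3, 4, 5, 6, 7, 8} must be used), so d = 7.
The 6 still-open variables together cover exactly {2, 3, 4, 5, 6, 8} — 6 values for 6 variables — and 8 appears only in f's list, so f = 8.
The 5 still-open variables together cover exactly {2, 3, 4, 5, 6} — 5 values for 5 variables — and 4 appears only in e's list, so e = 4.

4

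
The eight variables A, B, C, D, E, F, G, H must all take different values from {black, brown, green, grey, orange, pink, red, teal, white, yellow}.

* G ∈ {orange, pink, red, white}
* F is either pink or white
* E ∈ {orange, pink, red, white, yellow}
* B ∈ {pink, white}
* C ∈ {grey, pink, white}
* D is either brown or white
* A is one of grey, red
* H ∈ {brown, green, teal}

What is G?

orange

B and F share exactly the 2 values {pink, white}; by pigeonhole those values go to them, so strike pink, white from C, D, E, G.
That leaves C = grey. Strike grey from A.
That leaves D = brown. Eliminate brown elsewhere: H.
A must be red (only option left). Eliminate red elsewhere: E, G.
So G = orange.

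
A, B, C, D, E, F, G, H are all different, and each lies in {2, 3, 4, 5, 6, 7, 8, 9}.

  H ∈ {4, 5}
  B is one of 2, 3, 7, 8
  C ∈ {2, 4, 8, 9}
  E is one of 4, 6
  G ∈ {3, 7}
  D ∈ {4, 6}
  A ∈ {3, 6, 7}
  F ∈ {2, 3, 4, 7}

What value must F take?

Among the 8 variables, 5 fits only H (and all 8 values in {2, 3, 4, 5, 6, 7, 8, 9} must be used), so H = 5.
The 7 still-open variables draw from only 7 values {2, 3, 4, 6, 7, 8, 9}, so each is used; only C can be 9, hence C = 9.
The 6 still-open variables together cover exactly {2, 3, 4, 6, 7, 8} — 6 values for 6 variables — and 8 appears only in B's list, so B = 8.
The 5 still-open variables together cover exactly {2, 3, 4, 6, 7} — 5 values for 5 variables — and 2 appears only in F's list, so F = 2.

2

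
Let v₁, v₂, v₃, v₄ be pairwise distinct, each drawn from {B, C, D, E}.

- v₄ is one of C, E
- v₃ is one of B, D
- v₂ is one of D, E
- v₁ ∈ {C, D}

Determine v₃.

B

The 4 variables together cover exactly {B, C, D, E} — 4 values for 4 variables — and B appears only in v₃'s list, so v₃ = B.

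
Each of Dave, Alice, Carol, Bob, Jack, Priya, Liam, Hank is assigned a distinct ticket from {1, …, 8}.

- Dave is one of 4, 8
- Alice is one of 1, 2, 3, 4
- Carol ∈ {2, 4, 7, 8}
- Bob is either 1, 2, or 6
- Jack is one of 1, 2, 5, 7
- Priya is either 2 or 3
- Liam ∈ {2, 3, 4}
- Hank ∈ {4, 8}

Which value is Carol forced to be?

7

The 8 variables together cover exactly {1, 2, 3, 4, 5, 6, 7, 8} — 8 values for 8 variables — and 5 appears only in Jack's list, so Jack = 5.
The 7 still-open variables together cover exactly {1, 2, 3, 4, 6, 7, 8} — 7 values for 7 variables — and 6 appears only in Bob's list, so Bob = 6.
The 6 still-open variables together cover exactly {1, 2, 3, 4, 7, 8} — 6 values for 6 variables — and 1 appears only in Alice's list, so Alice = 1.
The 5 still-open variables together cover exactly {2, 3, 4, 7, 8} — 5 values for 5 variables — and 7 appears only in Carol's list, so Carol = 7.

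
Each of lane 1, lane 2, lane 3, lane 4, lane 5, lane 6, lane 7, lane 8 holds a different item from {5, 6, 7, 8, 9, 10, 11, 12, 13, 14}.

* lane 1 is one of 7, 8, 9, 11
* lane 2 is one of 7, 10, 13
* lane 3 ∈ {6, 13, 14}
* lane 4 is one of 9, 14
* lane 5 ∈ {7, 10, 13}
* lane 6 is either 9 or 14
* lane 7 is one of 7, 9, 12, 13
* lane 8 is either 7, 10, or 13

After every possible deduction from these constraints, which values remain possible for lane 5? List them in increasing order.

7, 10, 13

lane 4 and lane 6 share exactly the 2 values {9, 14}; by pigeonhole those values go to them, so strike 9, 14 from lane 1, lane 3, lane 7.
lane 2, lane 5, lane 8 share exactly the 3 values {7, 10, 13}; by pigeonhole those values go to them, so strike 7, 10, 13 from lane 1, lane 3, lane 7.
lane 3's domain is down to {6}, so lane 3 = 6.
lane 7 has just one choice, so lane 7 = 12.
No further eliminations apply; lane 5 can still be any of 7, 10, 13.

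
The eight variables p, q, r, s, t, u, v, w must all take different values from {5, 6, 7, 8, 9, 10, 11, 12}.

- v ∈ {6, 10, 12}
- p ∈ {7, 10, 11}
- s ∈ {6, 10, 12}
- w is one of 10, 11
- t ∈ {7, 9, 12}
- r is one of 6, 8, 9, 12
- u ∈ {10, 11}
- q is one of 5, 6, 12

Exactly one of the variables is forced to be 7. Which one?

p

The 8 variables together cover exactly {5, 6, 7, 8, 9, 10, 11, 12} — 8 values for 8 variables — and 5 appears only in q's list, so q = 5.
The 7 still-open variables draw from only 7 values {6, 7, 8, 9, 10, 11, 12}, so each is used; only r can be 8, hence r = 8.
Among the 6 still-open variables, 9 fits only t (and all 6 values in {6, 7, 9, 10, 11, 12} must be used), so t = 9.
Among the 5 still-open variables, 7 fits only p (and all 5 values in {6, 7, 10, 11, 12} must be used), so p = 7.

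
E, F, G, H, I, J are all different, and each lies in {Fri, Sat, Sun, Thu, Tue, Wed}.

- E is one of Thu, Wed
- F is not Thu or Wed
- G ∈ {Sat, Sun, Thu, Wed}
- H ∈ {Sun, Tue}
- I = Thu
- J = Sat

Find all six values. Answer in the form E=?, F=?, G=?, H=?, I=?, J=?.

I has just one choice, so I = Thu. So E, G can't be Thu.
J's domain is down to {Sat}, so J = Sat. Eliminate Sat elsewhere: F, G.
That leaves E = Wed. So G can't be Wed.
That leaves G = Sun. Eliminate Sun elsewhere: F, H.
H's domain is down to {Tue}, so H = Tue. Remove Tue from F.
F's domain is down to {Fri}, so F = Fri.

E=Wed, F=Fri, G=Sun, H=Tue, I=Thu, J=Sat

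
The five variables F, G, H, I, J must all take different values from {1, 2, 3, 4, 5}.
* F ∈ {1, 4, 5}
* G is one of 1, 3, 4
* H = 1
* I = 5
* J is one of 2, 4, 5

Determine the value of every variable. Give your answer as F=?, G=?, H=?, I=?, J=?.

F=4, G=3, H=1, I=5, J=2

H has just one choice, so H = 1. Remove 1 from F, G.
That leaves I = 5. Eliminate 5 elsewhere: F, J.
F must be 4 (only option left). Remove 4 from G, J.
G's domain is down to {3}, so G = 3.
J has just one choice, so J = 2.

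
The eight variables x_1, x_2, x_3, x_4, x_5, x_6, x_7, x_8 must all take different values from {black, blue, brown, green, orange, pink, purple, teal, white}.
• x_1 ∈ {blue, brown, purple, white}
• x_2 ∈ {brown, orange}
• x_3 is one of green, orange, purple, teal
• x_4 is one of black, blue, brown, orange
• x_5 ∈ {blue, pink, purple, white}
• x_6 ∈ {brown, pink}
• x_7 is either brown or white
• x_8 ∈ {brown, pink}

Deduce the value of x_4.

black

The 2 variables x_6 and x_8 are confined to {brown, pink}, which locks those values in; drop them from x_1, x_2, x_4, x_5, x_7.
x_2 has just one choice, so x_2 = orange. Remove orange from x_3, x_4.
x_7 has just one choice, so x_7 = white. So x_1, x_5 can't be white.
x_1 and x_5 share exactly the 2 values {blue, purple}; by pigeonhole those values go to them, so strike blue, purple from x_3, x_4.
So x_4 = black.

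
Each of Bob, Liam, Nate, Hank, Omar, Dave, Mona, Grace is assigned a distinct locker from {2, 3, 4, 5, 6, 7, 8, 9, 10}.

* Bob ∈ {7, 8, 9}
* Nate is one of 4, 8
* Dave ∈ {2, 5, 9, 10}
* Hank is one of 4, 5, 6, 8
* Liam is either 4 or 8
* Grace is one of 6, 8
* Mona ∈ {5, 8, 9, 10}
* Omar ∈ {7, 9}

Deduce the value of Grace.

6

Among the 8 variables, 2 fits only Dave (and all 8 values in {2, 4, 5, 6, 7, 8, 9, 10} must be used), so Dave = 2.
The 7 still-open variables together cover exactly {4, 5, 6, 7, 8, 9, 10} — 7 values for 7 variables — and 10 appears only in Mona's list, so Mona = 10.
The 6 still-open variables together cover exactly {4, 5, 6, 7, 8, 9} — 6 values for 6 variables — and 5 appears only in Hank's list, so Hank = 5.
The 5 still-open variables together cover exactly {4, 6, 7, 8, 9} — 5 values for 5 variables — and 6 appears only in Grace's list, so Grace = 6.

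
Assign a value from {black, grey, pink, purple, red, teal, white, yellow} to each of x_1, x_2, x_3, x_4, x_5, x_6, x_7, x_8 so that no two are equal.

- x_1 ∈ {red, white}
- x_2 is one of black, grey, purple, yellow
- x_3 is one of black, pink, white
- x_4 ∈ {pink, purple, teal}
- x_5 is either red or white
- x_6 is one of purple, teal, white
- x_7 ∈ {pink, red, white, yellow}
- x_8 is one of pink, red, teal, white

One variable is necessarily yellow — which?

x_7

Among the 8 variables, grey fits only x_2 (and all 8 values in {black, grey, pink, purple, red, teal, white, yellow} must be used), so x_2 = grey.
Among the 7 still-open variables, black fits only x_3 (and all 7 values in {black, pink, purple, red, teal, white, yellow} must be used), so x_3 = black.
The 6 still-open variables together cover exactly {pink, purple, red, teal, white, yellow} — 6 values for 6 variables — and yellow appears only in x_7's list, so x_7 = yellow.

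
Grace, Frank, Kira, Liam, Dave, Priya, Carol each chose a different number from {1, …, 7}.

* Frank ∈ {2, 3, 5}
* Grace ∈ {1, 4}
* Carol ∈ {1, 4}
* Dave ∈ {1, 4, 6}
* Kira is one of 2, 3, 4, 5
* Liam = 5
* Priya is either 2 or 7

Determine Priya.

7

Liam must be 5 (only option left). So Frank, Kira can't be 5.
The 6 still-open variables together cover exactly {1, 2, 3, 4, 6, 7} — 6 values for 6 variables — and 6 appears only in Dave's list, so Dave = 6.
The 5 still-open variables together cover exactly {1, 2, 3, 4, 7} — 5 values for 5 variables — and 7 appears only in Priya's list, so Priya = 7.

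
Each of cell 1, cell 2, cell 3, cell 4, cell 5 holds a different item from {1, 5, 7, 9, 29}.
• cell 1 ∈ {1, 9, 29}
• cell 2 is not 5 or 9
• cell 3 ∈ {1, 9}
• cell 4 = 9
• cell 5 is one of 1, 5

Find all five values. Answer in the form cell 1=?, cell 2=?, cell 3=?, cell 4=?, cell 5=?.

cell 4 must be 9 (only option left). Strike 9 from cell 1, cell 3.
cell 3 has just one choice, so cell 3 = 1. Remove 1 from cell 1, cell 2, cell 5.
cell 5 has just one choice, so cell 5 = 5.
cell 1 must be 29 (only option left). Eliminate 29 elsewhere: cell 2.
That leaves cell 2 = 7.

cell 1=29, cell 2=7, cell 3=1, cell 4=9, cell 5=5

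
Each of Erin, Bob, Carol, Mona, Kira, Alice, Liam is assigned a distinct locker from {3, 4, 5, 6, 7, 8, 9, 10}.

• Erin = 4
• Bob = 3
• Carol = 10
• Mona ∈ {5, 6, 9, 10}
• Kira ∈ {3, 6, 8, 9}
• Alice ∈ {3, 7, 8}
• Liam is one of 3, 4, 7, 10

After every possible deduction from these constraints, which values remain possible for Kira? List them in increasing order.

6, 9

Erin has just one choice, so Erin = 4. So Liam can't be 4.
Bob must be 3 (only option left). So Kira, Alice, Liam can't be 3.
Carol has just one choice, so Carol = 10. Remove 10 from Mona, Liam.
Liam's domain is down to {7}, so Liam = 7. Strike 7 from Alice.
Alice has just one choice, so Alice = 8. Eliminate 8 elsewhere: Kira.
No further eliminations apply; Kira can still be any of 6, 9.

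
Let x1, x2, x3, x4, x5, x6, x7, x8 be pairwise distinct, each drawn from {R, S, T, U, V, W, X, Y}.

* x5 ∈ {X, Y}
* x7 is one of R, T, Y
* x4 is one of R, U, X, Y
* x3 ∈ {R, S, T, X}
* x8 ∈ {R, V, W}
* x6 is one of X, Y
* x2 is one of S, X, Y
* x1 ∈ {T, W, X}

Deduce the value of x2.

Among the 8 variables, U fits only x4 (and all 8 values in {R, S, T, U, V, W, X, Y} must be used), so x4 = U.
Among the 7 still-open variables, V fits only x8 (and all 7 values in {R, S, T, V, W, X, Y} must be used), so x8 = V.
Among the 6 still-open variables, W fits only x1 (and all 6 values in {R, S, T, W, X, Y} must be used), so x1 = W.
The 2 variables x5 and x6 are confined to {X, Y}, which locks those values in; drop them from x2, x3, x7.
So x2 = S.

S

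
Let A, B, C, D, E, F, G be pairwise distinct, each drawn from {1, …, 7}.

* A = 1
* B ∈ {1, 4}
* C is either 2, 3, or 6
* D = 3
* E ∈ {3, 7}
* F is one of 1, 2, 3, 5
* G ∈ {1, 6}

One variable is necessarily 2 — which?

C

A's domain is down to {1}, so A = 1. Strike 1 from B, F, G.
That leaves B = 4.
That leaves D = 3. Remove 3 from C, E, F.
That leaves E = 7.
That leaves G = 6. So C can't be 6.
So 2 goes to C.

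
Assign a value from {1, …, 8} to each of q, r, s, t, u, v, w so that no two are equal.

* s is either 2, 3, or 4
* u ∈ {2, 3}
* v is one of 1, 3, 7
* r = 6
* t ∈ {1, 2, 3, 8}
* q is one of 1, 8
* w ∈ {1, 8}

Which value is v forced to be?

r has just one choice, so r = 6.
The 6 still-open variables together cover exactly {1, 2, 3, 4, 7, 8} — 6 values for 6 variables — and 4 appears only in s's list, so s = 4.
Among the 5 still-open variables, 7 fits only v (and all 5 values in {1, 2, 3, 7, 8} must be used), so v = 7.

7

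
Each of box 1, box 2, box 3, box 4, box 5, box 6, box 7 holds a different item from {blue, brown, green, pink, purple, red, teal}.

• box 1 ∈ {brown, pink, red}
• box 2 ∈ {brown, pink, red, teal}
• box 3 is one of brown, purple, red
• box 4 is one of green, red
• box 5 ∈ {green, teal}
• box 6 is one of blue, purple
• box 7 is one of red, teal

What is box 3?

purple

Among the 7 variables, blue fits only box 6 (and all 7 values in {blue, brown, green, pink, purple, red, teal} must be used), so box 6 = blue.
The 6 still-open variables together cover exactly {brown, green, pink, purple, red, teal} — 6 values for 6 variables — and purple appears only in box 3's list, so box 3 = purple.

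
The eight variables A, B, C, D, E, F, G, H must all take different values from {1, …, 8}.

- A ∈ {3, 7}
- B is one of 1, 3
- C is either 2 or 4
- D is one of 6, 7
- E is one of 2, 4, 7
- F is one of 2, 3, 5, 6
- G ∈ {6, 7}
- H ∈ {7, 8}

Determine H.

The 8 variables together cover exactly {1, 2, 3, 4, 5, 6, 7, 8} — 8 values for 8 variables — and 1 appears only in B's list, so B = 1.
Among the 7 still-open variables, 5 fits only F (and all 7 values in {2, 3, 4, 5, 6, 7, 8} must be used), so F = 5.
The 6 still-open variables draw from only 6 values {2, 3, 4, 6, 7, 8}, so each is used; only A can be 3, hence A = 3.
The 5 still-open variables together cover exactly {2, 4, 6, 7, 8} — 5 values for 5 variables — and 8 appears only in H's list, so H = 8.

8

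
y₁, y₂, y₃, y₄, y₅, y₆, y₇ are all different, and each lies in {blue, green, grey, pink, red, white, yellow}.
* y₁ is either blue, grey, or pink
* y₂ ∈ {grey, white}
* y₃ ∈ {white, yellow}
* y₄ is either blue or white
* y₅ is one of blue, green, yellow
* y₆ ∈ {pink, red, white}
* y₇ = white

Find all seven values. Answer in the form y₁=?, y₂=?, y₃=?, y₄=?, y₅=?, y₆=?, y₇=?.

y₇ must be white (only option left). So y₂, y₃, y₄, y₆ can't be white.
y₂ must be grey (only option left). Remove grey from y₁.
y₃'s domain is down to {yellow}, so y₃ = yellow. Remove yellow from y₅.
That leaves y₄ = blue. So y₁, y₅ can't be blue.
y₅ has just one choice, so y₅ = green.
y₁ must be pink (only option left). Eliminate pink elsewhere: y₆.
That leaves y₆ = red.

y₁=pink, y₂=grey, y₃=yellow, y₄=blue, y₅=green, y₆=red, y₇=white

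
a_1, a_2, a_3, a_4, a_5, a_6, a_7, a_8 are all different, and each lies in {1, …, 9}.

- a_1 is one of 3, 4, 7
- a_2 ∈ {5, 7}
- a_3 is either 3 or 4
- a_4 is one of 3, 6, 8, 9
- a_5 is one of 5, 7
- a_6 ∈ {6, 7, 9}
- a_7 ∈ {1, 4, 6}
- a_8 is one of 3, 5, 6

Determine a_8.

6

The 8 variables together cover exactly {1, 3, 4, 5, 6, 7, 8, 9} — 8 values for 8 variables — and 1 appears only in a_7's list, so a_7 = 1.
The 7 still-open variables draw from only 7 values {3, 4, 5, 6, 7, 8, 9}, so each is used; only a_4 can be 8, hence a_4 = 8.
The 6 still-open variables together cover exactly {3, 4, 5, 6, 7, 9} — 6 values for 6 variables — and 9 appears only in a_6's list, so a_6 = 9.
Among the 5 still-open variables, 6 fits only a_8 (and all 5 values in {3, 4, 5, 6, 7} must be used), so a_8 = 6.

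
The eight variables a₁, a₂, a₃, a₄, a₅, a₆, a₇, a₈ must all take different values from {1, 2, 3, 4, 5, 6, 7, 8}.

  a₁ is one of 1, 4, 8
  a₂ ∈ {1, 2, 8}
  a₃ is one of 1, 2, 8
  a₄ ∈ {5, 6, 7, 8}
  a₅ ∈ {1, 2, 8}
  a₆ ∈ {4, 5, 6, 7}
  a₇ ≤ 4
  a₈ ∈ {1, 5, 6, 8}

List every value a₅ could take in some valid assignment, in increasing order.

1, 2, 8

The 8 variables together cover exactly {1, 2, 3, 4, 5, 6, 7, 8} — 8 values for 8 variables — and 3 appears only in a₇'s list, so a₇ = 3.
a₂, a₃, a₅ between them cover only {1, 2, 8} — a naked triple. Remove those values from a₁, a₄, a₈.
a₁ must be 4 (only option left). Strike 4 from a₆.
No further eliminations apply; a₅ can still be any of 1, 2, 8.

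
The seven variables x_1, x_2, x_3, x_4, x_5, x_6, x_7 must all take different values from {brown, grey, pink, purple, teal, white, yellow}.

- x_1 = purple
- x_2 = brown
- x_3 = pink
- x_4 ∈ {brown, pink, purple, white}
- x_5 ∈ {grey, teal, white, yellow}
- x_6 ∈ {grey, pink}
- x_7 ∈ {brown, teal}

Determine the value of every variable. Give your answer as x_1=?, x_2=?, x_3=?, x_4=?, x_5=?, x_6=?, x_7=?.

x_1 has just one choice, so x_1 = purple. Strike purple from x_4.
x_2 must be brown (only option left). So x_4, x_7 can't be brown.
x_3's domain is down to {pink}, so x_3 = pink. So x_4, x_6 can't be pink.
x_4's domain is down to {white}, so x_4 = white. Eliminate white elsewhere: x_5.
x_6 has just one choice, so x_6 = grey. Remove grey from x_5.
x_7's domain is down to {teal}, so x_7 = teal. Eliminate teal elsewhere: x_5.
x_5 has just one choice, so x_5 = yellow.

x_1=purple, x_2=brown, x_3=pink, x_4=white, x_5=yellow, x_6=grey, x_7=teal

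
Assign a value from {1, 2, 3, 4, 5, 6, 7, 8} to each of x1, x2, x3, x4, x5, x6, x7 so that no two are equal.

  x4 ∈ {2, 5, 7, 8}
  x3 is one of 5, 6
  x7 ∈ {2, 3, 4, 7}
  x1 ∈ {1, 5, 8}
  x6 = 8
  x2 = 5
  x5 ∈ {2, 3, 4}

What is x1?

1

x2 must be 5 (only option left). Strike 5 from x1, x3, x4.
x3's domain is down to {6}, so x3 = 6.
x6 must be 8 (only option left). Strike 8 from x1, x4.
So x1 = 1.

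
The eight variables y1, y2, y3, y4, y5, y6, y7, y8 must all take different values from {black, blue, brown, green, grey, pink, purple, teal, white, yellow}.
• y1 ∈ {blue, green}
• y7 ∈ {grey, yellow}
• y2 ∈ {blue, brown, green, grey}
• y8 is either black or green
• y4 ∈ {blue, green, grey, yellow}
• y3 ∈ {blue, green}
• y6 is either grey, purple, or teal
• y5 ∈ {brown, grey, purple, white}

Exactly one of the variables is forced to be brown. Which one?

y1 and y3 share exactly the 2 values {blue, green}; by pigeonhole those values go to them, so strike blue, green from y2, y4, y8.
y8's domain is down to {black}, so y8 = black.
y4 and y7 between them cover only {grey, yellow} — a naked pair. Remove those values from y2, y5, y6.
So brown goes to y2.

y2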